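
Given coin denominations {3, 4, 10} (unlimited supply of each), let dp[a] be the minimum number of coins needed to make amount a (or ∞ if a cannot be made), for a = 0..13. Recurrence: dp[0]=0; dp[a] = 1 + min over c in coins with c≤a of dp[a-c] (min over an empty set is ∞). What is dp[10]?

 a  0  1  2  3  4  5  6  7  8  9 10 11 12 13
dp  0  -  -  1  1  -  2  2  2  3  1  3  3  2
(- denotes ∞ / unreachable)

1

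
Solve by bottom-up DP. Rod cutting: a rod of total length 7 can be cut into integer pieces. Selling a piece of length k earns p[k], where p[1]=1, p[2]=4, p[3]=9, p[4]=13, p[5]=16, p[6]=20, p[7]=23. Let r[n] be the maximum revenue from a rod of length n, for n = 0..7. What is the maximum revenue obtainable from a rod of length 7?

23

   n    0    1    2    3    4    5    6    7
r[n]    0    1    4    9   13   16   20   23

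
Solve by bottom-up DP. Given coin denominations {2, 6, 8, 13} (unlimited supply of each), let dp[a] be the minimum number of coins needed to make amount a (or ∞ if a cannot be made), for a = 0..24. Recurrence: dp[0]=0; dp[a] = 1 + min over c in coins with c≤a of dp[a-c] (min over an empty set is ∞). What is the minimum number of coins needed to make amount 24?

3

 a  0  1  2  3  4  5  6  7  8  9 10 11 12 13 14 15 16 17 18 19 20 21 22 23 24
dp  0  -  1  -  2  -  1  -  1  -  2  -  2  1  2  2  2  3  3  2  3  2  3  3  3
(- denotes ∞ / unreachable)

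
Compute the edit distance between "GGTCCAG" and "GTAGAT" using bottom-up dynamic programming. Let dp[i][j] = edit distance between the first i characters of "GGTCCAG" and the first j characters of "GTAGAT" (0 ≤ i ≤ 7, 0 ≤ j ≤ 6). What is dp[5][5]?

   ''  G  T  A  G  A  T
''  0  1  2  3  4  5  6
 G  1  0  1  2  3  4  5
 G  2  1  1  2  2  3  4
 T  3  2  1  2  3  3  3
 C  4  3  2  2  3  4  4
 C  5  4  3  3  3  4  5
 A  6  5  4  3  4  3  4
 G  7  6  5  4  3  4  4

4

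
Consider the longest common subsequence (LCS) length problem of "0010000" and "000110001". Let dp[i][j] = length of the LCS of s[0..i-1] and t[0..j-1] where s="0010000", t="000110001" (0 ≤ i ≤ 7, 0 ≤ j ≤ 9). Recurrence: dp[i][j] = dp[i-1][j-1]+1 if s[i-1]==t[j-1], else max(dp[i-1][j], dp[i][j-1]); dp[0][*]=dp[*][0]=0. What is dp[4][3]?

   ''  0  0  0  1  1  0  0  0  1
''  0  0  0  0  0  0  0  0  0  0
 0  0  1  1  1  1  1  1  1  1  1
 0  0  1  2  2  2  2  2  2  2  2
 1  0  1  2  2  3  3  3  3  3  3
 0  0  1  2  3  3  3  4  4  4  4
 0  0  1  2  3  3  3  4  5  5  5
 0  0  1  2  3  3  3  4  5  6  6
 0  0  1  2  3  3  3  4  5  6  6

3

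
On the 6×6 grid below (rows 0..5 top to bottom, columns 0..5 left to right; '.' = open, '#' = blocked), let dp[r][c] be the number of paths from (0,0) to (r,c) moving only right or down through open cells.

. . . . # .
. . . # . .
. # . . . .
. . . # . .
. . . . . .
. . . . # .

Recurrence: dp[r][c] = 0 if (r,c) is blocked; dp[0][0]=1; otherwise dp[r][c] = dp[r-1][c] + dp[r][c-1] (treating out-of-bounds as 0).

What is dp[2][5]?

3

r\c   0   1   2   3   4   5
  0   1   1   1   1   0   0
  1   1   2   3   0   0   0
  2   1   0   3   3   3   3
  3   1   1   4   0   3   6
  4   1   2   6   6   9  15
  5   1   3   9  15   0  15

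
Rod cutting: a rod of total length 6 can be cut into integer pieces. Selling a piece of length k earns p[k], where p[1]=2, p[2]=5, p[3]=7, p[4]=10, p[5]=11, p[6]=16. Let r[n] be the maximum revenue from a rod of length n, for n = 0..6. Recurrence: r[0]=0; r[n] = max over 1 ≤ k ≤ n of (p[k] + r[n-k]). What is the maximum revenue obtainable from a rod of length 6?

16

   n    0    1    2    3    4    5    6
r[n]    0    2    5    7   10   12   16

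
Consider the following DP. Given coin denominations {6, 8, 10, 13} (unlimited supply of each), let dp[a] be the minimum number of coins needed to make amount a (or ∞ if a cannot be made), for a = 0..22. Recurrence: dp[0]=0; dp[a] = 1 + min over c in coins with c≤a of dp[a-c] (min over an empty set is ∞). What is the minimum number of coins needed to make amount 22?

 a  0  1  2  3  4  5  6  7  8  9 10 11 12 13 14 15 16 17 18 19 20 21 22
dp  0  -  -  -  -  -  1  -  1  -  1  -  2  1  2  -  2  -  2  2  2  2  3
(- denotes ∞ / unreachable)

3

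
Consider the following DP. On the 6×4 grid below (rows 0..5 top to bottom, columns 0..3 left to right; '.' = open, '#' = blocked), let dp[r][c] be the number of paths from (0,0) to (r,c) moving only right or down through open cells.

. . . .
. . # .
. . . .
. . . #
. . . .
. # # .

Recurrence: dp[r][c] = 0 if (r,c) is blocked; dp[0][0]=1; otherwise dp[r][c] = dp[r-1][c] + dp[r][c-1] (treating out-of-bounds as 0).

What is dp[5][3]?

r\c   0   1   2   3
  0   1   1   1   1
  1   1   2   0   1
  2   1   3   3   4
  3   1   4   7   0
  4   1   5  12  12
  5   1   0   0  12

12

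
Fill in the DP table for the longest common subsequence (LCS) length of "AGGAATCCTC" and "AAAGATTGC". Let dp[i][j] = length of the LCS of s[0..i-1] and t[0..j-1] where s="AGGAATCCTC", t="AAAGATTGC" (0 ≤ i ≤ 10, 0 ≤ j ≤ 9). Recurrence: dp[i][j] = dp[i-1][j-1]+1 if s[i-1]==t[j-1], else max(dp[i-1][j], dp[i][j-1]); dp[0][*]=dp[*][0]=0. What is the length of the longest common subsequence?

6

   ''  A  A  A  G  A  T  T  G  C
''  0  0  0  0  0  0  0  0  0  0
 A  0  1  1  1  1  1  1  1  1  1
 G  0  1  1  1  2  2  2  2  2  2
 G  0  1  1  1  2  2  2  2  3  3
 A  0  1  2  2  2  3  3  3  3  3
 A  0  1  2  3  3  3  3  3  3  3
 T  0  1  2  3  3  3  4  4  4  4
 C  0  1  2  3  3  3  4  4  4  5
 C  0  1  2  3  3  3  4  4  4  5
 T  0  1  2  3  3  3  4  5  5  5
 C  0  1  2  3  3  3  4  5  5  6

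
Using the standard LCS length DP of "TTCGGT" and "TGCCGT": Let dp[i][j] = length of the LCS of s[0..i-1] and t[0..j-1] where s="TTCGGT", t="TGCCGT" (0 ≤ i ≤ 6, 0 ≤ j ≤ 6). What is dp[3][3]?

   ''  T  G  C  C  G  T
''  0  0  0  0  0  0  0
 T  0  1  1  1  1  1  1
 T  0  1  1  1  1  1  2
 C  0  1  1  2  2  2  2
 G  0  1  2  2  2  3  3
 G  0  1  2  2  2  3  3
 T  0  1  2  2  2  3  4

2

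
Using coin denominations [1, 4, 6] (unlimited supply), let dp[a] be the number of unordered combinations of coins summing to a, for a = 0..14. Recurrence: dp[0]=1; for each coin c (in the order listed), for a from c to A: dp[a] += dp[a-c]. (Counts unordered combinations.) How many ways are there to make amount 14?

8

after  coin     0     1     2     3     4     5     6     7     8     9    10    11    12    13    14
          1     1     1     1     1     1     1     1     1     1     1     1     1     1     1     1
          4     1     1     1     1     2     2     2     2     3     3     3     3     4     4     4
          6     1     1     1     1     2     2     3     3     4     4     5     5     7     7     8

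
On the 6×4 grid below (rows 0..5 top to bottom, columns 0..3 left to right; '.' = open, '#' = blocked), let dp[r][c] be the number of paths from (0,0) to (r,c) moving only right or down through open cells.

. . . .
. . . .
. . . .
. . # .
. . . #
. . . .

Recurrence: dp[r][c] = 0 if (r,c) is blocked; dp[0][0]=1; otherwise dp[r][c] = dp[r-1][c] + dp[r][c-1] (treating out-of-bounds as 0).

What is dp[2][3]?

10

r\c   0   1   2   3
  0   1   1   1   1
  1   1   2   3   4
  2   1   3   6  10
  3   1   4   0  10
  4   1   5   5   0
  5   1   6  11  11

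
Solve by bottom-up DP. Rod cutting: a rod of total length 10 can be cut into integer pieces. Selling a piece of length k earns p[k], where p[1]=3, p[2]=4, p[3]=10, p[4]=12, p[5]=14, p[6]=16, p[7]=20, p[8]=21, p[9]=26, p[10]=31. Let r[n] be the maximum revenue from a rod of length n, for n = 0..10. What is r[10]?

33

   n    0    1    2    3    4    5    6    7    8    9   10
r[n]    0    3    6   10   13   16   20   23   26   30   33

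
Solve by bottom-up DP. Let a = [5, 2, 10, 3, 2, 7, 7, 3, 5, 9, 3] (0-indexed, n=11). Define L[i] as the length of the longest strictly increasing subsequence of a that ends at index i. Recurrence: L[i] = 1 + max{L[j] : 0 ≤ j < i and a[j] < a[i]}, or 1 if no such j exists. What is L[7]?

   i    0    1    2    3    4    5    6    7    8    9   10
a[i]    5    2   10    3    2    7    7    3    5    9    3
L[i]    1    1    2    2    1    3    3    2    3    4    2

2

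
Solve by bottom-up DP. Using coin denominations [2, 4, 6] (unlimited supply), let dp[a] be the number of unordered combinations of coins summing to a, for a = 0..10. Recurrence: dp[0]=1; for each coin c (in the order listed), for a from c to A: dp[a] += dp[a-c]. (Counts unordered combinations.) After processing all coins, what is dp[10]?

after  coin     0     1     2     3     4     5     6     7     8     9    10
          2     1     0     1     0     1     0     1     0     1     0     1
          4     1     0     1     0     2     0     2     0     3     0     3
          6     1     0     1     0     2     0     3     0     4     0     5

5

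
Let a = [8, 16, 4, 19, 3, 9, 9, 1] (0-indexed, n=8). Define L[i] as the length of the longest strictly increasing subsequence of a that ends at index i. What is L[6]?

   i    0    1    2    3    4    5    6    7
a[i]    8   16    4   19    3    9    9    1
L[i]    1    2    1    3    1    2    2    1

2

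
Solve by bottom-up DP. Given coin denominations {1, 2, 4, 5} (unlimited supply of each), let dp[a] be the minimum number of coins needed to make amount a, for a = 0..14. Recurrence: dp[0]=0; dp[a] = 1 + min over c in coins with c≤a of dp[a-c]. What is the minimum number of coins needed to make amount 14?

 a  0  1  2  3  4  5  6  7  8  9 10 11 12 13 14
dp  0  1  1  2  1  1  2  2  2  2  2  3  3  3  3

3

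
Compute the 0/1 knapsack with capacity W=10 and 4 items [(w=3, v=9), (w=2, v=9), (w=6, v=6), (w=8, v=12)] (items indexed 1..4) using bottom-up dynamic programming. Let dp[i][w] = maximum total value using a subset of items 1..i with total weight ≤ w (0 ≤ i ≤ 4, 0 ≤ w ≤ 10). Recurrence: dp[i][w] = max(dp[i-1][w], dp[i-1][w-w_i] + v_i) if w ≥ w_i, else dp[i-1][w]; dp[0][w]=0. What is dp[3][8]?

i\w   0   1   2   3   4   5   6   7   8   9  10
  0   0   0   0   0   0   0   0   0   0   0   0
  1   0   0   0   9   9   9   9   9   9   9   9
  2   0   0   9   9   9  18  18  18  18  18  18
  3   0   0   9   9   9  18  18  18  18  18  18
  4   0   0   9   9   9  18  18  18  18  18  21

18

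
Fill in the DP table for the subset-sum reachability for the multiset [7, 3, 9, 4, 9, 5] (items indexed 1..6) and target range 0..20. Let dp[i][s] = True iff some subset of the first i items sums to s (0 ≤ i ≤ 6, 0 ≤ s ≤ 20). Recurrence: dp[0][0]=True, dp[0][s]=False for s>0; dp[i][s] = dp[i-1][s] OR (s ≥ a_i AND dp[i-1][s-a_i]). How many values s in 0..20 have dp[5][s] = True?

i\s   0   1   2   3   4   5   6   7   8   9  10  11  12  13  14  15  16  17  18  19  20
  0   T   F   F   F   F   F   F   F   F   F   F   F   F   F   F   F   F   F   F   F   F
  1   T   F   F   F   F   F   F   T   F   F   F   F   F   F   F   F   F   F   F   F   F
  2   T   F   F   T   F   F   F   T   F   F   T   F   F   F   F   F   F   F   F   F   F
  3   T   F   F   T   F   F   F   T   F   T   T   F   T   F   F   F   T   F   F   T   F
  4   T   F   F   T   T   F   F   T   F   T   T   T   T   T   T   F   T   F   F   T   T
  5   T   F   F   T   T   F   F   T   F   T   T   T   T   T   T   F   T   F   T   T   T
  6   T   F   F   T   T   T   F   T   T   T   T   T   T   T   T   T   T   T   T   T   T

14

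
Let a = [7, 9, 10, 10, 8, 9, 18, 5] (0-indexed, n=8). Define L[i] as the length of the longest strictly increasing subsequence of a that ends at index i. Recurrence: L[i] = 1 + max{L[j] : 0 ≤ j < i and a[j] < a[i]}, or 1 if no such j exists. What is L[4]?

2

   i    0    1    2    3    4    5    6    7
a[i]    7    9   10   10    8    9   18    5
L[i]    1    2    3    3    2    3    4    1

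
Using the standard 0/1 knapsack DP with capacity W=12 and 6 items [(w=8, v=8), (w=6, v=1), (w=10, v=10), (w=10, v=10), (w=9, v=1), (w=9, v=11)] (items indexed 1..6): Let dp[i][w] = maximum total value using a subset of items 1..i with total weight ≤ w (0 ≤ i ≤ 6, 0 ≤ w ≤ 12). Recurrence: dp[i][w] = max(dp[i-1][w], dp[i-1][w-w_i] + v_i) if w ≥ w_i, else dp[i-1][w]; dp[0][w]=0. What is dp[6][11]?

i\w   0   1   2   3   4   5   6   7   8   9  10  11  12
  0   0   0   0   0   0   0   0   0   0   0   0   0   0
  1   0   0   0   0   0   0   0   0   8   8   8   8   8
  2   0   0   0   0   0   0   1   1   8   8   8   8   8
  3   0   0   0   0   0   0   1   1   8   8  10  10  10
  4   0   0   0   0   0   0   1   1   8   8  10  10  10
  5   0   0   0   0   0   0   1   1   8   8  10  10  10
  6   0   0   0   0   0   0   1   1   8  11  11  11  11

11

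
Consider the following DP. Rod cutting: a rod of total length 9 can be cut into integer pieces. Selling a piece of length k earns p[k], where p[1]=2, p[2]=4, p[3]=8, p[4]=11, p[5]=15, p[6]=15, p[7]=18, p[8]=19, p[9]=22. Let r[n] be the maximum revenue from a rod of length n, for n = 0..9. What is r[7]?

19

   n    0    1    2    3    4    5    6    7    8    9
r[n]    0    2    4    8   11   15   17   19   23   26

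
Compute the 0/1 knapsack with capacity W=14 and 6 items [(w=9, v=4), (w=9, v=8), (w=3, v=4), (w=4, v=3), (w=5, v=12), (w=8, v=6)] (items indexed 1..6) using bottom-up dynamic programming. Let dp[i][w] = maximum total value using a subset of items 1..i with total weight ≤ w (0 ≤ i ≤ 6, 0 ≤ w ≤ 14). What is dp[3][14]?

12

i\w   0   1   2   3   4   5   6   7   8   9  10  11  12  13  14
  0   0   0   0   0   0   0   0   0   0   0   0   0   0   0   0
  1   0   0   0   0   0   0   0   0   0   4   4   4   4   4   4
  2   0   0   0   0   0   0   0   0   0   8   8   8   8   8   8
  3   0   0   0   4   4   4   4   4   4   8   8   8  12  12  12
  4   0   0   0   4   4   4   4   7   7   8   8   8  12  12  12
  5   0   0   0   4   4  12  12  12  16  16  16  16  19  19  20
  6   0   0   0   4   4  12  12  12  16  16  16  16  19  19  20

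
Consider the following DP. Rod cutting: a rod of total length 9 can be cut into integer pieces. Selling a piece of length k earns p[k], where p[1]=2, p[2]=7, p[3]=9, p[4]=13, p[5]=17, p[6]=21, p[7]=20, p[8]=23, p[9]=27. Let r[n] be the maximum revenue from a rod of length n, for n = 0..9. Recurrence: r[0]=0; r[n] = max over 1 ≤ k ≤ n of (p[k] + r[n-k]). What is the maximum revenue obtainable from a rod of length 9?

31

   n    0    1    2    3    4    5    6    7    8    9
r[n]    0    2    7    9   14   17   21   24   28   31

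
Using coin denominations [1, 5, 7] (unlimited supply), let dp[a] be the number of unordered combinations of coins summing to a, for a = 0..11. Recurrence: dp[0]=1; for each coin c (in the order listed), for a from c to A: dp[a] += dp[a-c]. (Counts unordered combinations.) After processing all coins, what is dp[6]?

2

after  coin     0     1     2     3     4     5     6     7     8     9    10    11
          1     1     1     1     1     1     1     1     1     1     1     1     1
          5     1     1     1     1     1     2     2     2     2     2     3     3
          7     1     1     1     1     1     2     2     3     3     3     4     4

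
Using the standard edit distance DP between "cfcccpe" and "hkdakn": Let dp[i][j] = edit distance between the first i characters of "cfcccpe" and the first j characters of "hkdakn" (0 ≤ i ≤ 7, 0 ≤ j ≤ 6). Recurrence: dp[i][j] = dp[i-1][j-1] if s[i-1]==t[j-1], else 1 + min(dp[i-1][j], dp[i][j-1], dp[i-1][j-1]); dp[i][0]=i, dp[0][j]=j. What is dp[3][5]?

5

   ''  h  k  d  a  k  n
''  0  1  2  3  4  5  6
 c  1  1  2  3  4  5  6
 f  2  2  2  3  4  5  6
 c  3  3  3  3  4  5  6
 c  4  4  4  4  4  5  6
 c  5  5  5  5  5  5  6
 p  6  6  6  6  6  6  6
 e  7  7  7  7  7  7  7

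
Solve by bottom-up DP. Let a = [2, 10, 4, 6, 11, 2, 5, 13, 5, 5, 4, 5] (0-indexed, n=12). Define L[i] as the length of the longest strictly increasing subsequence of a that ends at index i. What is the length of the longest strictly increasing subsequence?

   i    0    1    2    3    4    5    6    7    8    9   10   11
a[i]    2   10    4    6   11    2    5   13    5    5    4    5
L[i]    1    2    2    3    4    1    3    5    3    3    2    3

5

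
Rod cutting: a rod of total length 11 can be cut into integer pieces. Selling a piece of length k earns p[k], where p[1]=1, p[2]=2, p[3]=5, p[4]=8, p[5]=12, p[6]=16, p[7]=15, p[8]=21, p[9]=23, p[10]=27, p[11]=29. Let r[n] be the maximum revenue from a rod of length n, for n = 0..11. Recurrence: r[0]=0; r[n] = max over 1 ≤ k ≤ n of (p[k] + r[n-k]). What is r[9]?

23

   n    0    1    2    3    4    5    6    7    8    9   10   11
r[n]    0    1    2    5    8   12   16   17   21   23   27   29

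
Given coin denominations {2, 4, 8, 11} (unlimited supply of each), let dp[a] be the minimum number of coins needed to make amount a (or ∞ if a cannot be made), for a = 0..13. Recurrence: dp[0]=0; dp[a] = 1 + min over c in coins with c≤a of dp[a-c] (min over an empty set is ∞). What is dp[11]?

1

 a  0  1  2  3  4  5  6  7  8  9 10 11 12 13
dp  0  -  1  -  1  -  2  -  1  -  2  1  2  2
(- denotes ∞ / unreachable)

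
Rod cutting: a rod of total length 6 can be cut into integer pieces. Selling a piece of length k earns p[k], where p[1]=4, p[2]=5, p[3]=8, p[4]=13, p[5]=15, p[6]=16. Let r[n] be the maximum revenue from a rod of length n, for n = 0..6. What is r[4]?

16

   n    0    1    2    3    4    5    6
r[n]    0    4    8   12   16   20   24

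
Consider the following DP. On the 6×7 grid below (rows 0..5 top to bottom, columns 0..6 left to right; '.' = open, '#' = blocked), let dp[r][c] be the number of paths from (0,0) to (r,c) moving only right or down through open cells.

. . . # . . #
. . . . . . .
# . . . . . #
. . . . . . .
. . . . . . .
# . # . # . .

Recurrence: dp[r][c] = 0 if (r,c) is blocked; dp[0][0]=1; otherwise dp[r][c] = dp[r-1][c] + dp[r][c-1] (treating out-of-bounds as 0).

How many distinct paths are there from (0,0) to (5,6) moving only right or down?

r\c   0   1   2   3   4   5   6
  0   1   1   1   0   0   0   0
  1   1   2   3   3   3   3   3
  2   0   2   5   8  11  14   0
  3   0   2   7  15  26  40  40
  4   0   2   9  24  50  90 130
  5   0   2   0  24   0  90 220

220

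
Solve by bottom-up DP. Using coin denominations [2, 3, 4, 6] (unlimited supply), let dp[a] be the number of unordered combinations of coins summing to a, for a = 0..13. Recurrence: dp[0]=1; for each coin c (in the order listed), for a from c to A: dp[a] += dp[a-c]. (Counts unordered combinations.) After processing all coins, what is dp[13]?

7

after  coin     0     1     2     3     4     5     6     7     8     9    10    11    12    13
          2     1     0     1     0     1     0     1     0     1     0     1     0     1     0
          3     1     0     1     1     1     1     2     1     2     2     2     2     3     2
          4     1     0     1     1     2     1     3     2     4     3     5     4     7     5
          6     1     0     1     1     2     1     4     2     5     4     7     5    11     7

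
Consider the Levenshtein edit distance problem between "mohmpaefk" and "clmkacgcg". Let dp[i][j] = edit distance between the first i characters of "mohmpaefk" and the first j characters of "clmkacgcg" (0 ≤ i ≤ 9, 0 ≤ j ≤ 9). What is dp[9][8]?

   ''  c  l  m  k  a  c  g  c  g
''  0  1  2  3  4  5  6  7  8  9
 m  1  1  2  2  3  4  5  6  7  8
 o  2  2  2  3  3  4  5  6  7  8
 h  3  3  3  3  4  4  5  6  7  8
 m  4  4  4  3  4  5  5  6  7  8
 p  5  5  5  4  4  5  6  6  7  8
 a  6  6  6  5  5  4  5  6  7  8
 e  7  7  7  6  6  5  5  6  7  8
 f  8  8  8  7  7  6  6  6  7  8
 k  9  9  9  8  7  7  7  7  7  8

7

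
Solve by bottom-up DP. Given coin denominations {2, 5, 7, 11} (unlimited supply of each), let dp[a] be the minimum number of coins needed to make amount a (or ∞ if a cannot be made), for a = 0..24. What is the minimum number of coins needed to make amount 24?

 a  0  1  2  3  4  5  6  7  8  9 10 11 12 13 14 15 16 17 18 19 20 21 22 23 24
dp  0  -  1  -  2  1  3  1  4  2  2  1  2  2  2  3  2  3  2  3  3  3  2  3  3
(- denotes ∞ / unreachable)

3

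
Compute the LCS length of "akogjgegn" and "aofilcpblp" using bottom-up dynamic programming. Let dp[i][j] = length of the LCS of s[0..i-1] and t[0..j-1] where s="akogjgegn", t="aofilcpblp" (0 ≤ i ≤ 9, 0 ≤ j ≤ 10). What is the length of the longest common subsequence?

   ''  a  o  f  i  l  c  p  b  l  p
''  0  0  0  0  0  0  0  0  0  0  0
 a  0  1  1  1  1  1  1  1  1  1  1
 k  0  1  1  1  1  1  1  1  1  1  1
 o  0  1  2  2  2  2  2  2  2  2  2
 g  0  1  2  2  2  2  2  2  2  2  2
 j  0  1  2  2  2  2  2  2  2  2  2
 g  0  1  2  2  2  2  2  2  2  2  2
 e  0  1  2  2  2  2  2  2  2  2  2
 g  0  1  2  2  2  2  2  2  2  2  2
 n  0  1  2  2  2  2  2  2  2  2  2

2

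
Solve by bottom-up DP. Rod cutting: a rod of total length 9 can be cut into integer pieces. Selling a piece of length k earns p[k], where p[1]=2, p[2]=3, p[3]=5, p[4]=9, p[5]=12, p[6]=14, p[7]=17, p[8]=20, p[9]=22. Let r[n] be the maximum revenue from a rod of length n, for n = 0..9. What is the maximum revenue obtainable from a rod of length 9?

22

   n    0    1    2    3    4    5    6    7    8    9
r[n]    0    2    4    6    9   12   14   17   20   22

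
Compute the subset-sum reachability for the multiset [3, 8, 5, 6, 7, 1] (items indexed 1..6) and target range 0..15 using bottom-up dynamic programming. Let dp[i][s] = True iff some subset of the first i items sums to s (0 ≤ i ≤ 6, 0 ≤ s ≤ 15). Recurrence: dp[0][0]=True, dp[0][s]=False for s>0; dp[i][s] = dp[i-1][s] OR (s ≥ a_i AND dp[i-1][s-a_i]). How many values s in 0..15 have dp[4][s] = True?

9

i\s   0   1   2   3   4   5   6   7   8   9  10  11  12  13  14  15
  0   T   F   F   F   F   F   F   F   F   F   F   F   F   F   F   F
  1   T   F   F   T   F   F   F   F   F   F   F   F   F   F   F   F
  2   T   F   F   T   F   F   F   F   T   F   F   T   F   F   F   F
  3   T   F   F   T   F   T   F   F   T   F   F   T   F   T   F   F
  4   T   F   F   T   F   T   T   F   T   T   F   T   F   T   T   F
  5   T   F   F   T   F   T   T   T   T   T   T   T   T   T   T   T
  6   T   T   F   T   T   T   T   T   T   T   T   T   T   T   T   T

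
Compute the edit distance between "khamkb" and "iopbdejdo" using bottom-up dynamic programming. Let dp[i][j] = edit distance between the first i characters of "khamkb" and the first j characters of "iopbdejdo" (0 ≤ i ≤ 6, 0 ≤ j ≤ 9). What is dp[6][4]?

5

   ''  i  o  p  b  d  e  j  d  o
''  0  1  2  3  4  5  6  7  8  9
 k  1  1  2  3  4  5  6  7  8  9
 h  2  2  2  3  4  5  6  7  8  9
 a  3  3  3  3  4  5  6  7  8  9
 m  4  4  4  4  4  5  6  7  8  9
 k  5  5  5  5  5  5  6  7  8  9
 b  6  6  6  6  5  6  6  7  8  9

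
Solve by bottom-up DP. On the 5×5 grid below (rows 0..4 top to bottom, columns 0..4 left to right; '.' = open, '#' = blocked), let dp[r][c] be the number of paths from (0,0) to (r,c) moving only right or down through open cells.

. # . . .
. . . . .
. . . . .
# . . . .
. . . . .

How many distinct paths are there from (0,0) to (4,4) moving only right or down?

30

r\c   0   1   2   3   4
  0   1   0   0   0   0
  1   1   1   1   1   1
  2   1   2   3   4   5
  3   0   2   5   9  14
  4   0   2   7  16  30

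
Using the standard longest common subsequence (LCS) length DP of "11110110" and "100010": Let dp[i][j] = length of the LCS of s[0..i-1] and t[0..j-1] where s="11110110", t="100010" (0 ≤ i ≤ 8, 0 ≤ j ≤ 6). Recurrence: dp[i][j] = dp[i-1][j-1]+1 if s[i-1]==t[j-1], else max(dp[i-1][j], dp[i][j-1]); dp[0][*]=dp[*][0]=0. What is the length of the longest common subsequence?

4

   ''  1  0  0  0  1  0
''  0  0  0  0  0  0  0
 1  0  1  1  1  1  1  1
 1  0  1  1  1  1  2  2
 1  0  1  1  1  1  2  2
 1  0  1  1  1  1  2  2
 0  0  1  2  2  2  2  3
 1  0  1  2  2  2  3  3
 1  0  1  2  2  2  3  3
 0  0  1  2  3  3  3  4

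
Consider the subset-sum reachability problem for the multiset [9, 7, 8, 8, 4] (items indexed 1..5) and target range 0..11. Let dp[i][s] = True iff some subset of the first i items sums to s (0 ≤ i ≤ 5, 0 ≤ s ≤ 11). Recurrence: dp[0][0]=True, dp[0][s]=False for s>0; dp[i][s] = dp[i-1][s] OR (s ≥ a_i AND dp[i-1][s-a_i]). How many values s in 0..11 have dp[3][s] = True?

4

i\s   0   1   2   3   4   5   6   7   8   9  10  11
  0   T   F   F   F   F   F   F   F   F   F   F   F
  1   T   F   F   F   F   F   F   F   F   T   F   F
  2   T   F   F   F   F   F   F   T   F   T   F   F
  3   T   F   F   F   F   F   F   T   T   T   F   F
  4   T   F   F   F   F   F   F   T   T   T   F   F
  5   T   F   F   F   T   F   F   T   T   T   F   T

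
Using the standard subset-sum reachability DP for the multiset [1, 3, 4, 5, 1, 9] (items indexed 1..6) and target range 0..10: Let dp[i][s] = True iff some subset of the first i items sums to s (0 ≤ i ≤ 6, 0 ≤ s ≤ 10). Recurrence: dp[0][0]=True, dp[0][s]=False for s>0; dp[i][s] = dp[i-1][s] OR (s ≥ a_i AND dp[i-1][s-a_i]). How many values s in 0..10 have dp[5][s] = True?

i\s   0   1   2   3   4   5   6   7   8   9  10
  0   T   F   F   F   F   F   F   F   F   F   F
  1   T   T   F   F   F   F   F   F   F   F   F
  2   T   T   F   T   T   F   F   F   F   F   F
  3   T   T   F   T   T   T   F   T   T   F   F
  4   T   T   F   T   T   T   T   T   T   T   T
  5   T   T   T   T   T   T   T   T   T   T   T
  6   T   T   T   T   T   T   T   T   T   T   T

11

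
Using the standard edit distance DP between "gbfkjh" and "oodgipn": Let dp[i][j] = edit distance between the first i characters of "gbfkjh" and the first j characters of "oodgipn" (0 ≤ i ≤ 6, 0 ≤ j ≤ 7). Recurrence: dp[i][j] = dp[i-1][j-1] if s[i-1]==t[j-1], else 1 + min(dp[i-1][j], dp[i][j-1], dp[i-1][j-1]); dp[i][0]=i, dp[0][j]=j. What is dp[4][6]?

6

   ''  o  o  d  g  i  p  n
''  0  1  2  3  4  5  6  7
 g  1  1  2  3  3  4  5  6
 b  2  2  2  3  4  4  5  6
 f  3  3  3  3  4  5  5  6
 k  4  4  4  4  4  5  6  6
 j  5  5  5  5  5  5  6  7
 h  6  6  6  6  6  6  6  7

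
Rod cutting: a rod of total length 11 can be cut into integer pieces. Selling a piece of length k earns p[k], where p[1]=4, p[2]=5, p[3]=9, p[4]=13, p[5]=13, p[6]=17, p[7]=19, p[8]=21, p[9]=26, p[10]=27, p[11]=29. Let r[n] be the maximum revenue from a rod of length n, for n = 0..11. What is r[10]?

40

   n    0    1    2    3    4    5    6    7    8    9   10   11
r[n]    0    4    8   12   16   20   24   28   32   36   40   44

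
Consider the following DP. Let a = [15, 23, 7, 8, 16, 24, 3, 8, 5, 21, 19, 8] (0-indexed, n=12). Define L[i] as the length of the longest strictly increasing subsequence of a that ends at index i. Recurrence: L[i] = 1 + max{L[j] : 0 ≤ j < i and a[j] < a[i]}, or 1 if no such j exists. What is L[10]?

   i    0    1    2    3    4    5    6    7    8    9   10   11
a[i]   15   23    7    8   16   24    3    8    5   21   19    8
L[i]    1    2    1    2    3    4    1    2    2    4    4    3

4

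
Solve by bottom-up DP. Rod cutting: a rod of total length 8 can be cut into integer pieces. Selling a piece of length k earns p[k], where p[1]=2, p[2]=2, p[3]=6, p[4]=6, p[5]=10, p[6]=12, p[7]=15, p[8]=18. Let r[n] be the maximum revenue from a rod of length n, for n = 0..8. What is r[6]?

   n    0    1    2    3    4    5    6    7    8
r[n]    0    2    4    6    8   10   12   15   18

12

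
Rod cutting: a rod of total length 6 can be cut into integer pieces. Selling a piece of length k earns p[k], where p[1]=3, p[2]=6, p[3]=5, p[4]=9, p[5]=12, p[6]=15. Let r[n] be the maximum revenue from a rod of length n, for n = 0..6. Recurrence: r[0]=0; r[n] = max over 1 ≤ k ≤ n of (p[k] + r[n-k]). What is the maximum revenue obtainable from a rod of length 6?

18

   n    0    1    2    3    4    5    6
r[n]    0    3    6    9   12   15   18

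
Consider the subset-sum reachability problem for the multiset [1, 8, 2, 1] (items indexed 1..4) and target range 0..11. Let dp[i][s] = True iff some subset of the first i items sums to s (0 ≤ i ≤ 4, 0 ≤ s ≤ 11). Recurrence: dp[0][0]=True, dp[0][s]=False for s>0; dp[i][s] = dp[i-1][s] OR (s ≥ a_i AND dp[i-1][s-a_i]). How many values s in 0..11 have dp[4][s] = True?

9

i\s   0   1   2   3   4   5   6   7   8   9  10  11
  0   T   F   F   F   F   F   F   F   F   F   F   F
  1   T   T   F   F   F   F   F   F   F   F   F   F
  2   T   T   F   F   F   F   F   F   T   T   F   F
  3   T   T   T   T   F   F   F   F   T   T   T   T
  4   T   T   T   T   T   F   F   F   T   T   T   T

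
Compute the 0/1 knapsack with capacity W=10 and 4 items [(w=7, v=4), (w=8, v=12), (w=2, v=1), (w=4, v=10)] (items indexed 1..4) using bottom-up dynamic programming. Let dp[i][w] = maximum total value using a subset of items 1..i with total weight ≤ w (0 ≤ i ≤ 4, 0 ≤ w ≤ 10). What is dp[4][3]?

1

i\w   0   1   2   3   4   5   6   7   8   9  10
  0   0   0   0   0   0   0   0   0   0   0   0
  1   0   0   0   0   0   0   0   4   4   4   4
  2   0   0   0   0   0   0   0   4  12  12  12
  3   0   0   1   1   1   1   1   4  12  12  13
  4   0   0   1   1  10  10  11  11  12  12  13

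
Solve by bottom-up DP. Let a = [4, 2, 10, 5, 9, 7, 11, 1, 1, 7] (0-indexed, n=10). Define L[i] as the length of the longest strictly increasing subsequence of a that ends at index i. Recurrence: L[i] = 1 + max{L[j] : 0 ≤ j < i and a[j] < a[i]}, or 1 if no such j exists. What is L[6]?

4

   i    0    1    2    3    4    5    6    7    8    9
a[i]    4    2   10    5    9    7   11    1    1    7
L[i]    1    1    2    2    3    3    4    1    1    3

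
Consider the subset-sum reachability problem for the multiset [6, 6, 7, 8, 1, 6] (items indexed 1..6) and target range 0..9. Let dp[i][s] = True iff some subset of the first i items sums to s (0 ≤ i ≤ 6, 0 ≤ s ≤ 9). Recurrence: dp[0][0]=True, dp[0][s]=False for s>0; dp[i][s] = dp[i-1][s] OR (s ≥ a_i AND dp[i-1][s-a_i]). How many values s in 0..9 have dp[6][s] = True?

i\s   0   1   2   3   4   5   6   7   8   9
  0   T   F   F   F   F   F   F   F   F   F
  1   T   F   F   F   F   F   T   F   F   F
  2   T   F   F   F   F   F   T   F   F   F
  3   T   F   F   F   F   F   T   T   F   F
  4   T   F   F   F   F   F   T   T   T   F
  5   T   T   F   F   F   F   T   T   T   T
  6   T   T   F   F   F   F   T   T   T   T

6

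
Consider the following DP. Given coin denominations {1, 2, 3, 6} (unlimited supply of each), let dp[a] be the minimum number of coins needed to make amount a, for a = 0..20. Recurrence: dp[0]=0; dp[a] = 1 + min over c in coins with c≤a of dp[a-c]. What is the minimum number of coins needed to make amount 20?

4

 a  0  1  2  3  4  5  6  7  8  9 10 11 12 13 14 15 16 17 18 19 20
dp  0  1  1  1  2  2  1  2  2  2  3  3  2  3  3  3  4  4  3  4  4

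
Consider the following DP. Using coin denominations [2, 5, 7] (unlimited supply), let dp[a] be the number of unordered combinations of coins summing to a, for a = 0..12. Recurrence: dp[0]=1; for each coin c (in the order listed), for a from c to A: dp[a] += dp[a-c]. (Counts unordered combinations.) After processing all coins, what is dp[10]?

2

after  coin     0     1     2     3     4     5     6     7     8     9    10    11    12
          2     1     0     1     0     1     0     1     0     1     0     1     0     1
          5     1     0     1     0     1     1     1     1     1     1     2     1     2
          7     1     0     1     0     1     1     1     2     1     2     2     2     3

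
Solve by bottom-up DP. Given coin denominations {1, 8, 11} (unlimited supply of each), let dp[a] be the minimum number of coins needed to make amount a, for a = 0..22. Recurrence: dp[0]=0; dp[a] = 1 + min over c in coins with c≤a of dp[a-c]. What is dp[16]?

 a  0  1  2  3  4  5  6  7  8  9 10 11 12 13 14 15 16 17 18 19 20 21 22
dp  0  1  2  3  4  5  6  7  1  2  3  1  2  3  4  5  2  3  4  2  3  4  2

2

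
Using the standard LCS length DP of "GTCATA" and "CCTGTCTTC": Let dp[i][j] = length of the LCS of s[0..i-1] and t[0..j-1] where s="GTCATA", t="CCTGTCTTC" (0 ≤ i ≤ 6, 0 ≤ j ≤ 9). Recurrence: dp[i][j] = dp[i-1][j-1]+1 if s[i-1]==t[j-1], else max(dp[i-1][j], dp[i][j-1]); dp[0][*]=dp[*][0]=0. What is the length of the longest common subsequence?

4

   ''  C  C  T  G  T  C  T  T  C
''  0  0  0  0  0  0  0  0  0  0
 G  0  0  0  0  1  1  1  1  1  1
 T  0  0  0  1  1  2  2  2  2  2
 C  0  1  1  1  1  2  3  3  3  3
 A  0  1  1  1  1  2  3  3  3  3
 T  0  1  1  2  2  2  3  4  4  4
 A  0  1  1  2  2  2  3  4  4  4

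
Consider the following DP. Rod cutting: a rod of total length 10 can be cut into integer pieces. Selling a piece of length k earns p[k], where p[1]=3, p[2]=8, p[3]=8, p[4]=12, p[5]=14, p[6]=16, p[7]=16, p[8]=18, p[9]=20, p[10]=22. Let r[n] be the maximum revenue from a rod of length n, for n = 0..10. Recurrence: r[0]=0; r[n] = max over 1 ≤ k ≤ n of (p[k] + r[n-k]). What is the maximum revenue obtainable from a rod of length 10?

   n    0    1    2    3    4    5    6    7    8    9   10
r[n]    0    3    8   11   16   19   24   27   32   35   40

40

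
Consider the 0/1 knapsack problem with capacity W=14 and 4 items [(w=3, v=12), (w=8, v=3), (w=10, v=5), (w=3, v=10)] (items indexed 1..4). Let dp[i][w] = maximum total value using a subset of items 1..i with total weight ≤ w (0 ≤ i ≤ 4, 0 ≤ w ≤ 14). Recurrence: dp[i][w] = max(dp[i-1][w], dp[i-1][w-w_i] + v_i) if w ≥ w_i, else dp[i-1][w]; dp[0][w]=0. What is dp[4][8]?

22

i\w   0   1   2   3   4   5   6   7   8   9  10  11  12  13  14
  0   0   0   0   0   0   0   0   0   0   0   0   0   0   0   0
  1   0   0   0  12  12  12  12  12  12  12  12  12  12  12  12
  2   0   0   0  12  12  12  12  12  12  12  12  15  15  15  15
  3   0   0   0  12  12  12  12  12  12  12  12  15  15  17  17
  4   0   0   0  12  12  12  22  22  22  22  22  22  22  22  25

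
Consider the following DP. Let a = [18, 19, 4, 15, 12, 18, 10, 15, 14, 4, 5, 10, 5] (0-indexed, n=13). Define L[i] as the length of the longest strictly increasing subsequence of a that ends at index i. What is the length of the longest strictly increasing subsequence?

3

   i    0    1    2    3    4    5    6    7    8    9   10   11   12
a[i]   18   19    4   15   12   18   10   15   14    4    5   10    5
L[i]    1    2    1    2    2    3    2    3    3    1    2    3    2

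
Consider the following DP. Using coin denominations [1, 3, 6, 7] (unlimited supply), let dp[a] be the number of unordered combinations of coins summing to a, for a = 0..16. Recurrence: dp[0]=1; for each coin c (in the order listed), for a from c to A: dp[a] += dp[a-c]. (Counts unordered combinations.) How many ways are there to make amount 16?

19

after  coin     0     1     2     3     4     5     6     7     8     9    10    11    12    13    14    15    16
          1     1     1     1     1     1     1     1     1     1     1     1     1     1     1     1     1     1
          3     1     1     1     2     2     2     3     3     3     4     4     4     5     5     5     6     6
          6     1     1     1     2     2     2     4     4     4     6     6     6     9     9     9    12    12
          7     1     1     1     2     2     2     4     5     5     7     8     8    11    13    14    17    19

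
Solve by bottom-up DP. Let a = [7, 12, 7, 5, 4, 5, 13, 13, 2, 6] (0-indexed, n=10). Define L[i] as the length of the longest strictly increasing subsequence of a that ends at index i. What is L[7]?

3

   i    0    1    2    3    4    5    6    7    8    9
a[i]    7   12    7    5    4    5   13   13    2    6
L[i]    1    2    1    1    1    2    3    3    1    3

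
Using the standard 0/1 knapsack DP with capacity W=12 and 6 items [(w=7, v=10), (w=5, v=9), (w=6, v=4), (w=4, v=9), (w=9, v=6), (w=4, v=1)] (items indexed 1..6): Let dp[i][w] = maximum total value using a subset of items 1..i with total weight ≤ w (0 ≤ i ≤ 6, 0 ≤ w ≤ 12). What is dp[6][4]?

i\w   0   1   2   3   4   5   6   7   8   9  10  11  12
  0   0   0   0   0   0   0   0   0   0   0   0   0   0
  1   0   0   0   0   0   0   0  10  10  10  10  10  10
  2   0   0   0   0   0   9   9  10  10  10  10  10  19
  3   0   0   0   0   0   9   9  10  10  10  10  13  19
  4   0   0   0   0   9   9   9  10  10  18  18  19  19
  5   0   0   0   0   9   9   9  10  10  18  18  19  19
  6   0   0   0   0   9   9   9  10  10  18  18  19  19

9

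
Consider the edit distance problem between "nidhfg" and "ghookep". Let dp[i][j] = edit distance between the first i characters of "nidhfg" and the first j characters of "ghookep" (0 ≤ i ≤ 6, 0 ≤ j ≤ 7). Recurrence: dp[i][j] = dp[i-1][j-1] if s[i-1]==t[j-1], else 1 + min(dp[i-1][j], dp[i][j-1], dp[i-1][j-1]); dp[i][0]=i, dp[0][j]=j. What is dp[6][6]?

   ''  g  h  o  o  k  e  p
''  0  1  2  3  4  5  6  7
 n  1  1  2  3  4  5  6  7
 i  2  2  2  3  4  5  6  7
 d  3  3  3  3  4  5  6  7
 h  4  4  3  4  4  5  6  7
 f  5  5  4  4  5  5  6  7
 g  6  5  5  5  5  6  6  7

6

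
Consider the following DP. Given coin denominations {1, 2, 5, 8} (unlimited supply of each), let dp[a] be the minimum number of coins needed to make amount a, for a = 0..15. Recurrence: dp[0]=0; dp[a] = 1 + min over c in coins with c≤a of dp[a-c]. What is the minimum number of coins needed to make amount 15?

3

 a  0  1  2  3  4  5  6  7  8  9 10 11 12 13 14 15
dp  0  1  1  2  2  1  2  2  1  2  2  3  3  2  3  3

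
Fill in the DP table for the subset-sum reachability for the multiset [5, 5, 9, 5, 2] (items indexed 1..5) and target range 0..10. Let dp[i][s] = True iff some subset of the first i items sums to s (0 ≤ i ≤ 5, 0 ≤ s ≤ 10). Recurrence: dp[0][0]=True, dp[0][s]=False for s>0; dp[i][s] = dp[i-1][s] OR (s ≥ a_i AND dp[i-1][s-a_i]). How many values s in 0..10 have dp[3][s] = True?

i\s   0   1   2   3   4   5   6   7   8   9  10
  0   T   F   F   F   F   F   F   F   F   F   F
  1   T   F   F   F   F   T   F   F   F   F   F
  2   T   F   F   F   F   T   F   F   F   F   T
  3   T   F   F   F   F   T   F   F   F   T   T
  4   T   F   F   F   F   T   F   F   F   T   T
  5   T   F   T   F   F   T   F   T   F   T   T

4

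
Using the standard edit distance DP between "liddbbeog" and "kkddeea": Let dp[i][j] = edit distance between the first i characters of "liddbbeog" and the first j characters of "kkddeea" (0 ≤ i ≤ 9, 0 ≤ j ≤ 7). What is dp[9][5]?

6

   ''  k  k  d  d  e  e  a
''  0  1  2  3  4  5  6  7
 l  1  1  2  3  4  5  6  7
 i  2  2  2  3  4  5  6  7
 d  3  3  3  2  3  4  5  6
 d  4  4  4  3  2  3  4  5
 b  5  5  5  4  3  3  4  5
 b  6  6  6  5  4  4  4  5
 e  7  7  7  6  5  4  4  5
 o  8  8  8  7  6  5  5  5
 g  9  9  9  8  7  6  6  6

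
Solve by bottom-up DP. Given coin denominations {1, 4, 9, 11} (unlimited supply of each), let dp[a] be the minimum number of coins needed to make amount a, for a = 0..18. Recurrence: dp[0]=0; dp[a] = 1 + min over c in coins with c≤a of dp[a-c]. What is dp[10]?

2

 a  0  1  2  3  4  5  6  7  8  9 10 11 12 13 14 15 16 17 18
dp  0  1  2  3  1  2  3  4  2  1  2  1  2  2  3  2  3  3  2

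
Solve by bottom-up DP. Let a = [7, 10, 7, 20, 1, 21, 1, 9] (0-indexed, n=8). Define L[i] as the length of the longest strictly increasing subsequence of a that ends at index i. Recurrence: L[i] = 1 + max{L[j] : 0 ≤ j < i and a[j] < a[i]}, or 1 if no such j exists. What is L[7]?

2

   i    0    1    2    3    4    5    6    7
a[i]    7   10    7   20    1   21    1    9
L[i]    1    2    1    3    1    4    1    2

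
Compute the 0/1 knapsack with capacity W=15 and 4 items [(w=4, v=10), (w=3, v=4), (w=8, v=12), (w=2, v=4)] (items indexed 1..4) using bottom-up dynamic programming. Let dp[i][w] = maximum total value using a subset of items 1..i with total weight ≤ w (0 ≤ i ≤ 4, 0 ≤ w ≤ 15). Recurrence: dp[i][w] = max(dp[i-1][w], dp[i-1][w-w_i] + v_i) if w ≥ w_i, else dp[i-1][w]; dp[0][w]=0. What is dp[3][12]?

22

i\w   0   1   2   3   4   5   6   7   8   9  10  11  12  13  14  15
  0   0   0   0   0   0   0   0   0   0   0   0   0   0   0   0   0
  1   0   0   0   0  10  10  10  10  10  10  10  10  10  10  10  10
  2   0   0   0   4  10  10  10  14  14  14  14  14  14  14  14  14
  3   0   0   0   4  10  10  10  14  14  14  14  16  22  22  22  26
  4   0   0   4   4  10  10  14  14  14  18  18  18  22  22  26  26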